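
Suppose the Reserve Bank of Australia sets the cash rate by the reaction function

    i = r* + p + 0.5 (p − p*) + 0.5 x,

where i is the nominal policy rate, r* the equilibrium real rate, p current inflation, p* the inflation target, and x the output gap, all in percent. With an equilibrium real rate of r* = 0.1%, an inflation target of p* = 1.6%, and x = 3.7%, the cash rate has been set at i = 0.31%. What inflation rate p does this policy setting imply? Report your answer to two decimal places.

-0.56%

Collecting p: i = r* + (1 + 0.5) p − 0.5 p* + 0.5 x
1.5 p = 0.31 − 0.1 + 0.5 × 1.6 − 0.5 × 3.7 = -0.84
p = -0.84 / 1.5 = -0.56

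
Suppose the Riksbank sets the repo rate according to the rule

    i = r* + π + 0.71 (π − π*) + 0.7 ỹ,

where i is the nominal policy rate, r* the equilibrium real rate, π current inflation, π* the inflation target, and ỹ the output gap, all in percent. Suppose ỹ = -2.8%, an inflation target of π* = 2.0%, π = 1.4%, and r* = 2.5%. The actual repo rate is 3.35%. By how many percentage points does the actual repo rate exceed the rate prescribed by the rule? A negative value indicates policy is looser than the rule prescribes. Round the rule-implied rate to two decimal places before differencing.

1.84 pp

i = 2.5 + 1.4 + 0.71 × (1.4 − 2.0) + 0.7 × (-2.8)
   = 2.5 + 1.4 − 0.426 − 1.96 = 1.51
Deviation = 3.35 − 1.51 = 1.84 pp.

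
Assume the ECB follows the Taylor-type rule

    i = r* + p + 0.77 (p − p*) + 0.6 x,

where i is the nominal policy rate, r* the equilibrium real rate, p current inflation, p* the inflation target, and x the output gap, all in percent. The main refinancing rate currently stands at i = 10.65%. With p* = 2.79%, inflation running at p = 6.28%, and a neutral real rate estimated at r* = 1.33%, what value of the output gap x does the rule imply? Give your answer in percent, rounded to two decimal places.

0.59%

0.6 x = 10.65 − 1.33 − 6.28 − 0.77 × (6.28 − 2.79) = 0.3527
x = 0.3527 / 0.6 = 0.59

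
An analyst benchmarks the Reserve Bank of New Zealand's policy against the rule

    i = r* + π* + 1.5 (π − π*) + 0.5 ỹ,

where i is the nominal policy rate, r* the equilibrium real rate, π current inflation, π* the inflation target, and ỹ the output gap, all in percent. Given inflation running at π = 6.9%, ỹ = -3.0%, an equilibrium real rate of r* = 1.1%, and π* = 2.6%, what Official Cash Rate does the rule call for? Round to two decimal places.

8.65%

i = 1.1 + 2.6 + 1.5 × (6.9 − 2.6) + 0.5 × (-3.0)
   = 1.1 + 2.6 + 6.45 − 1.5 = 8.65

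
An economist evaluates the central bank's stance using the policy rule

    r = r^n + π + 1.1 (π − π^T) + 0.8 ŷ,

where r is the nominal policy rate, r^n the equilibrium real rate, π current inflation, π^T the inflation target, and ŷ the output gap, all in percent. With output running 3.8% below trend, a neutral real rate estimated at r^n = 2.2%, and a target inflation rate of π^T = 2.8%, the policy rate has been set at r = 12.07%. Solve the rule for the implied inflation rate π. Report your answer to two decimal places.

7.61%

Output 3.8% below potential → ŷ = -3.8.
Collecting π: r = r^n + (1 + 1.1) π − 1.1 π^T + 0.8 ŷ
2.1 π = 12.07 − 2.2 + 1.1 × 2.8 − 0.8 × (-3.8) = 15.99
π = 15.99 / 2.1 = 7.61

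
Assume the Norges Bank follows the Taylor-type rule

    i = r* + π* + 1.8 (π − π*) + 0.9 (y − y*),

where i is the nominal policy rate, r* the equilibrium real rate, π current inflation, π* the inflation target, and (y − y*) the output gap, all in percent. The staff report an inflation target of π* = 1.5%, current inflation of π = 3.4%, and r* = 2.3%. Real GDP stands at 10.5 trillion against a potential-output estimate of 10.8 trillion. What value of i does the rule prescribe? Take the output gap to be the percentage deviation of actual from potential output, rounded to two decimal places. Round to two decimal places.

Output gap = 100 × (10.5 − 10.8) / 10.8 = -2.78%.
i = 2.30 + 1.50 + 1.8 × (3.40 − 1.50) + 0.9 × (-2.78)
   = 2.30 + 1.5 + 3.42 − 2.502 = 4.72

4.72%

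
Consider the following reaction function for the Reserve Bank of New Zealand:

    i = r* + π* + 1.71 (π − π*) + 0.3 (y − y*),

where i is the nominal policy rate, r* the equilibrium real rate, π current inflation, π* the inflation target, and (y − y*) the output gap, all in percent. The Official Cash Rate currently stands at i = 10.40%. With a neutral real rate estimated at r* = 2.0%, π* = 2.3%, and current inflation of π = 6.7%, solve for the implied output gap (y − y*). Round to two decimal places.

-4.75%

0.3 (y − y*) = 10.40 − 2.0 − 2.3 − 1.71 × (6.7 − 2.3) = -1.424
(y − y*) = -1.424 / 0.3 = -4.75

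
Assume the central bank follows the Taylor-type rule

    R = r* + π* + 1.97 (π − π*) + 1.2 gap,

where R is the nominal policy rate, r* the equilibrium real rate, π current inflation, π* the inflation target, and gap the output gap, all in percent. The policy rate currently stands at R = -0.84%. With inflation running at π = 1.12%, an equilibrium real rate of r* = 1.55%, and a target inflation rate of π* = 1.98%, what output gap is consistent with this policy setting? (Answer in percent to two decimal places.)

1.2 gap = -0.84 − 1.55 − 1.98 − 1.97 × (1.12 − 1.98) = -2.6758
gap = -2.6758 / 1.2 = -2.23

-2.23%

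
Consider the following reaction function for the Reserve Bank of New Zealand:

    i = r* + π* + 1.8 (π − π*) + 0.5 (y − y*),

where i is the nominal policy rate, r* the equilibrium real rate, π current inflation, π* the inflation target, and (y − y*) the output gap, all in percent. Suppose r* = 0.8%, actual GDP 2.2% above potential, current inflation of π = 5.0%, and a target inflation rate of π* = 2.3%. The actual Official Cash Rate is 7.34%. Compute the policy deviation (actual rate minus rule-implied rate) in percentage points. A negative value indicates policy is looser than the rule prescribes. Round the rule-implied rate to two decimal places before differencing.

Output 2.2% above potential → (y − y*) = 2.2.
i = 0.8 + 2.3 + 1.8 × (5.0 − 2.3) + 0.5 × 2.2
   = 0.8 + 2.3 + 4.86 + 1.1 = 9.06
Deviation = 7.34 − 9.06 = -1.72 pp.

-1.72 pp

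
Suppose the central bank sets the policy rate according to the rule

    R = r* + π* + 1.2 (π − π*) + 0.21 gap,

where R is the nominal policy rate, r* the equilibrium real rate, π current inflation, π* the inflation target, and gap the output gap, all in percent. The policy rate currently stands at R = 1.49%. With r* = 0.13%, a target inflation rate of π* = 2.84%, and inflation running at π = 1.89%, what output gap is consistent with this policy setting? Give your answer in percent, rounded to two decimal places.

-1.62%

0.21 gap = 1.49 − 0.13 − 2.84 − 1.2 × (1.89 − 2.84) = -0.34
gap = -0.34 / 0.21 = -1.62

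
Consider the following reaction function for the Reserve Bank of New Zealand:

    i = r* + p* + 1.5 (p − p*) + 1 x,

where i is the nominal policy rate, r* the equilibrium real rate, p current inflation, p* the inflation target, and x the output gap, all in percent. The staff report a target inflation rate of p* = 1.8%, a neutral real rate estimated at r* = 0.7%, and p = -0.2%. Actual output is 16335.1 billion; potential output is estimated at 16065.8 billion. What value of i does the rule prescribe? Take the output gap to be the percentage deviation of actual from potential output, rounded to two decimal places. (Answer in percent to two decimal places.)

1.18%

Output gap = 100 × (16335.1 − 16065.8) / 16065.8 = 1.68%.
i = 0.70 + 1.80 + 1.5 × (-0.20 − 1.80) + 1 × 1.68
   = 0.70 + 1.8 − 3 + 1.68 = 1.18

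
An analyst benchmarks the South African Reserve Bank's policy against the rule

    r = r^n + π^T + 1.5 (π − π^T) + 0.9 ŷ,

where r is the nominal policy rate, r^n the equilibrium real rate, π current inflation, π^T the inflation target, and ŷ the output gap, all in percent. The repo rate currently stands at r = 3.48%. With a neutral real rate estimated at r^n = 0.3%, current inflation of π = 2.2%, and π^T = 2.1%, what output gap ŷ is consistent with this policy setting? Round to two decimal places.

1.03%

0.9 ŷ = 3.48 − 0.3 − 2.1 − 1.5 × (2.2 − 2.1) = 0.93
ŷ = 0.93 / 0.9 = 1.03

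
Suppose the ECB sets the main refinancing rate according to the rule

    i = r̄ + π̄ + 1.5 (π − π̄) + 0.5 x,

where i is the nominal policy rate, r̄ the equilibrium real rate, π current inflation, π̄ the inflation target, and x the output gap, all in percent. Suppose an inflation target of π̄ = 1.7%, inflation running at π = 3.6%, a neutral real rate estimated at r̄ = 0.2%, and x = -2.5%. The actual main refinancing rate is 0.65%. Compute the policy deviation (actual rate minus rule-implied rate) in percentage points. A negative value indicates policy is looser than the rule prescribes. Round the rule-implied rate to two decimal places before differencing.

-2.85 pp

i = 0.2 + 1.7 + 1.5 × (3.6 − 1.7) + 0.5 × (-2.5)
   = 0.2 + 1.7 + 2.85 − 1.25 = 3.50
Deviation = 0.65 − 3.50 = -2.85 pp.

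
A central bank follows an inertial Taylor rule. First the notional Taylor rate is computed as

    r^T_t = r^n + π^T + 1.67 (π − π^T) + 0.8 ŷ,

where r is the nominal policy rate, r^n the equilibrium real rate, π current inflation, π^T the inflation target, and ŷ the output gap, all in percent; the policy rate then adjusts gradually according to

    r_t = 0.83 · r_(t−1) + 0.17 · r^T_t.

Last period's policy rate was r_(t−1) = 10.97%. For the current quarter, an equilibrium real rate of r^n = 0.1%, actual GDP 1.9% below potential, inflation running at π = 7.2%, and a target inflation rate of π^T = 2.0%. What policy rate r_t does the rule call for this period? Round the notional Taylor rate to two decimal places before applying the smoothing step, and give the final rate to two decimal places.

Output 1.9% below potential → ŷ = -1.9.
r^T_t = 0.1 + 2.0 + 1.67 × (7.2 − 2.0) + 0.8 × (-1.9)
   = 0.1 + 2 + 8.684 − 1.52 = 9.26
r_t = 0.83 × 10.97 + 0.17 × 9.26 = 9.1051 + 1.5742 = 10.68

10.68%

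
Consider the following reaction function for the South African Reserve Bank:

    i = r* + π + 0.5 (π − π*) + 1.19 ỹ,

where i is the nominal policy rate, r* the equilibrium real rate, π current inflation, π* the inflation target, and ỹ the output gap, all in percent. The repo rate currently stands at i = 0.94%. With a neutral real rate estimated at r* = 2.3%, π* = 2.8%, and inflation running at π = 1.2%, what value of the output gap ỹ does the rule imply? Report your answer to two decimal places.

1.19 ỹ = 0.94 − 2.3 − 1.2 − 0.5 × (1.2 − 2.8) = -1.76
ỹ = -1.76 / 1.19 = -1.48

-1.48%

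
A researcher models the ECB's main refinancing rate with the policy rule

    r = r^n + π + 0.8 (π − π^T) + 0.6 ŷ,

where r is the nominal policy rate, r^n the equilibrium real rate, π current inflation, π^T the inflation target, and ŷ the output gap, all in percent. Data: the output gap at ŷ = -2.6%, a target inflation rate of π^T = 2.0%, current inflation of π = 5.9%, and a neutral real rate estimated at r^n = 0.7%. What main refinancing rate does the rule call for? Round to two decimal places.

8.16%

r = 0.7 + 5.9 + 0.8 × (5.9 − 2.0) + 0.6 × (-2.6)
   = 0.7 + 5.9 + 3.12 − 1.56 = 8.16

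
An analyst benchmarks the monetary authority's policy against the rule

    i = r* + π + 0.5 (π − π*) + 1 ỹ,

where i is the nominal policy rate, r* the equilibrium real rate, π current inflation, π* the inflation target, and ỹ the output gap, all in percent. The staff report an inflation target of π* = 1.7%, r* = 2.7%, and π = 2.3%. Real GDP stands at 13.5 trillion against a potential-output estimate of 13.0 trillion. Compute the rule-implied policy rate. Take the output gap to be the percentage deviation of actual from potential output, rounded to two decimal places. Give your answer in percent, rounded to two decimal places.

9.15%

Output gap = 100 × (13.5 − 13.0) / 13.0 = 3.85%.
i = 2.70 + 2.30 + 0.5 × (2.30 − 1.70) + 1 × 3.85
   = 2.70 + 2.3 + 0.3 + 3.85 = 9.15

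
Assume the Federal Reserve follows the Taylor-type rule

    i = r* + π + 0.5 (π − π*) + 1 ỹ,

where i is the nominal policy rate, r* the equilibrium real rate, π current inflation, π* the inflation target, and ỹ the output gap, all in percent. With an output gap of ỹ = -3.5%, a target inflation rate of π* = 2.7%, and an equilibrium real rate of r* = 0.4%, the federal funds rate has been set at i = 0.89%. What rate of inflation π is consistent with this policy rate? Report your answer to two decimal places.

Collecting π: i = r* + (1 + 0.5) π − 0.5 π* + 1 ỹ
1.5 π = 0.89 − 0.4 + 0.5 × 2.7 − 1 × (-3.5) = 5.34
π = 5.34 / 1.5 = 3.56

3.56%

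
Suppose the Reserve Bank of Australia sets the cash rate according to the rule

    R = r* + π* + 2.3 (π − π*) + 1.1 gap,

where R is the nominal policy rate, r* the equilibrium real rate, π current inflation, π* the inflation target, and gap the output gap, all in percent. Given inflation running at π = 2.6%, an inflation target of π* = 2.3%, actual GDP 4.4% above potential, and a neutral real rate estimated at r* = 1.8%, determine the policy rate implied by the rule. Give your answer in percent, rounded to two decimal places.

9.63%

Output 4.4% above potential → gap = 4.4.
R = 1.8 + 2.3 + 2.3 × (2.6 − 2.3) + 1.1 × 4.4
   = 1.8 + 2.3 + 0.69 + 4.84 = 9.63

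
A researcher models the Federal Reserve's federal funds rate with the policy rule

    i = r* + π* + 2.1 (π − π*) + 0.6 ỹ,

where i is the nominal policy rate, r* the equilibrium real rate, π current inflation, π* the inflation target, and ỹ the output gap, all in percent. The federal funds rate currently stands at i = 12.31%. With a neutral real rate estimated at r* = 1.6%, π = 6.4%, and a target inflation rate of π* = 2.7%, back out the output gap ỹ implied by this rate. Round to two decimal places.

0.40%

0.6 ỹ = 12.31 − 1.6 − 2.7 − 2.1 × (6.4 − 2.7) = 0.24
ỹ = 0.24 / 0.6 = 0.40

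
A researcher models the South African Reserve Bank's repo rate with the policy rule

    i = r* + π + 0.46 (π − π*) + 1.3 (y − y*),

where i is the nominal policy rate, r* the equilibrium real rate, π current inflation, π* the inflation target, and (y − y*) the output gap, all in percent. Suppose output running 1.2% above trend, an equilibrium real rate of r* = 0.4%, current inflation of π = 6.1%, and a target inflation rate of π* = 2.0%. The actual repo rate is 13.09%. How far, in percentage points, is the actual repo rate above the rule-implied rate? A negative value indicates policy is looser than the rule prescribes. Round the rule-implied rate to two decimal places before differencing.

3.14 pp

Output 1.2% above potential → (y − y*) = 1.2.
i = 0.4 + 6.1 + 0.46 × (6.1 − 2.0) + 1.3 × 1.2
   = 0.4 + 6.1 + 1.886 + 1.56 = 9.95
Deviation = 13.09 − 9.95 = 3.14 pp.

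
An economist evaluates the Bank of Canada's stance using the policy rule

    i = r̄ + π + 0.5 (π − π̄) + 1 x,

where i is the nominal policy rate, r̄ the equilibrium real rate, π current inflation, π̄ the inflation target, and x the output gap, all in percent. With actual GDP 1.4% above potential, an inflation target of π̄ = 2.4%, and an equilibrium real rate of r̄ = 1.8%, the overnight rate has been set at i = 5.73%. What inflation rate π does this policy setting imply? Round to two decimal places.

Output 1.4% above potential → x = 1.4.
Collecting π: i = r̄ + (1 + 0.5) π − 0.5 π̄ + 1 x
1.5 π = 5.73 − 1.8 + 0.5 × 2.4 − 1 × 1.4 = 3.73
π = 3.73 / 1.5 = 2.49

2.49%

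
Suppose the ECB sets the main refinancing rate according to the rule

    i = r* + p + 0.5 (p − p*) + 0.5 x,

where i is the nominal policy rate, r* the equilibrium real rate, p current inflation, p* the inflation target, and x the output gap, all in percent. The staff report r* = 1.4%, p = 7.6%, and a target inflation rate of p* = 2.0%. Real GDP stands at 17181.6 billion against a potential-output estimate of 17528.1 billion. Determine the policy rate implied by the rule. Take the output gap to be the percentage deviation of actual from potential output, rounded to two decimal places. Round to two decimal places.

10.81%

Output gap = 100 × (17181.6 − 17528.1) / 17528.1 = -1.98%.
i = 1.40 + 7.60 + 0.5 × (7.60 − 2.00) + 0.5 × (-1.98)
   = 1.40 + 7.6 + 2.8 − 0.99 = 10.81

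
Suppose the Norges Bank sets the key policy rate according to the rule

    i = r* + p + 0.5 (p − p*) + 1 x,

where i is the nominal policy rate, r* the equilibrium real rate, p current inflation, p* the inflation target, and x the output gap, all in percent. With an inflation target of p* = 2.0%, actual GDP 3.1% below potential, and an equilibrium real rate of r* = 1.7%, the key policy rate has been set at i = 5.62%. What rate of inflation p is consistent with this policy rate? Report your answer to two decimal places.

5.35%

Output 3.1% below potential → x = -3.1.
Collecting p: i = r* + (1 + 0.5) p − 0.5 p* + 1 x
1.5 p = 5.62 − 1.7 + 0.5 × 2.0 − 1 × (-3.1) = 8.02
p = 8.02 / 1.5 = 5.35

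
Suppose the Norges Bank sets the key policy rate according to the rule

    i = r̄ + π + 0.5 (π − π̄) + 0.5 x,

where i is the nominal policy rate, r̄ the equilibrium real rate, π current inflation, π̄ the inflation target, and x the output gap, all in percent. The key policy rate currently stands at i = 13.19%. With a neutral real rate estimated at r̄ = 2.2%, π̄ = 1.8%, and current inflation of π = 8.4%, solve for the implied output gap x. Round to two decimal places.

-1.42%

0.5 x = 13.19 − 2.2 − 8.4 − 0.5 × (8.4 − 1.8) = -0.71
x = -0.71 / 0.5 = -1.42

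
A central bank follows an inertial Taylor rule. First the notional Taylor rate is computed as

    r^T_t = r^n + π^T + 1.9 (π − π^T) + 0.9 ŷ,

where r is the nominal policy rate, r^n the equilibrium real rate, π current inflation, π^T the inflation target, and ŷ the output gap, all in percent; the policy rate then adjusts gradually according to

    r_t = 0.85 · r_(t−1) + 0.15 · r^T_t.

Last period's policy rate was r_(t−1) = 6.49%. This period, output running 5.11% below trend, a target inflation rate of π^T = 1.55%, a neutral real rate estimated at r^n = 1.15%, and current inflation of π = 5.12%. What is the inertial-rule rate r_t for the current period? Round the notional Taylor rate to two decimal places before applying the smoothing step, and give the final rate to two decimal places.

6.25%

Output 5.11% below potential → ŷ = -5.11.
r^T_t = 1.15 + 1.55 + 1.9 × (5.12 − 1.55) + 0.9 × (-5.11)
   = 1.15 + 1.55 + 6.783 − 4.599 = 4.88
r_t = 0.85 × 6.49 + 0.15 × 4.88 = 5.5165 + 0.732 = 6.25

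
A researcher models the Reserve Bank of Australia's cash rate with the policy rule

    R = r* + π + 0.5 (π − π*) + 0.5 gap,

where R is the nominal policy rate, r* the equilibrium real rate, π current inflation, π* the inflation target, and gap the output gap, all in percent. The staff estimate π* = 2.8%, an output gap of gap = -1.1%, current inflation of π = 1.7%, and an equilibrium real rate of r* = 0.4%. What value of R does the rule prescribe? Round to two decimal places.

1.00%

R = 0.4 + 1.7 + 0.5 × (1.7 − 2.8) + 0.5 × (-1.1)
   = 0.4 + 1.7 − 0.55 − 0.55 = 1.00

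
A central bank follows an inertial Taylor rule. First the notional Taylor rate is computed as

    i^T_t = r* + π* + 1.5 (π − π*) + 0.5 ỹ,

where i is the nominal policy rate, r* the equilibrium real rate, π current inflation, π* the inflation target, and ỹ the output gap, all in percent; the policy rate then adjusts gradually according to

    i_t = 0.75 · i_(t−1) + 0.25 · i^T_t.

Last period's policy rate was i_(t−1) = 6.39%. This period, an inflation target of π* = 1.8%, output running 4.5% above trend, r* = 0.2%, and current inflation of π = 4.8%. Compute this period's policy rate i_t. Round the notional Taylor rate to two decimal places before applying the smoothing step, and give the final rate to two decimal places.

Output 4.5% above potential → ỹ = 4.5.
i^T_t = 0.2 + 1.8 + 1.5 × (4.8 − 1.8) + 0.5 × 4.5
   = 0.2 + 1.8 + 4.5 + 2.25 = 8.75
i_t = 0.75 × 6.39 + 0.25 × 8.75 = 4.7925 + 2.1875 = 6.98

6.98%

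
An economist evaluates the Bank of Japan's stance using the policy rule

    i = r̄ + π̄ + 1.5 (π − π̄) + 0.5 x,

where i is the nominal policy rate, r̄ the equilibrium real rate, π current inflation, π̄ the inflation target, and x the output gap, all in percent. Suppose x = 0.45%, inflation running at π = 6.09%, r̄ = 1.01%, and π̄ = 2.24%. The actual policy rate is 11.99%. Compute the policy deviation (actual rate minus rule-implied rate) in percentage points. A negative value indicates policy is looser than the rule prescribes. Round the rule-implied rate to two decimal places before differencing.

2.74 pp

i = 1.01 + 2.24 + 1.5 × (6.09 − 2.24) + 0.5 × 0.45
   = 1.01 + 2.24 + 5.775 + 0.225 = 9.25
Deviation = 11.99 − 9.25 = 2.74 pp.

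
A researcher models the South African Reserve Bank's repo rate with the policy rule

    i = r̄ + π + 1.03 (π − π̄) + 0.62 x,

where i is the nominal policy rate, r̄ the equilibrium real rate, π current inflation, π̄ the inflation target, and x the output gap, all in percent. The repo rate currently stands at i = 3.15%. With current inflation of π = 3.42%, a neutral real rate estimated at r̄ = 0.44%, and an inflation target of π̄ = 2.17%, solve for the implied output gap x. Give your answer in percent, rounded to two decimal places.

0.62 x = 3.15 − 0.44 − 3.42 − 1.03 × (3.42 − 2.17) = -1.9975
x = -1.9975 / 0.62 = -3.22

-3.22%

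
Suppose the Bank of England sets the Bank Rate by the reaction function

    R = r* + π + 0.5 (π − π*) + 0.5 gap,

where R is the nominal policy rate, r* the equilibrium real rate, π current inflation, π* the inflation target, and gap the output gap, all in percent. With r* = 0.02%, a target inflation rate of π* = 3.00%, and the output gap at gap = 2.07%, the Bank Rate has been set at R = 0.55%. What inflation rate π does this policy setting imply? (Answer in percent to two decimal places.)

Collecting π: R = r* + (1 + 0.5) π − 0.5 π* + 0.5 gap
1.5 π = 0.55 − 0.02 + 0.5 × 3.00 − 0.5 × 2.07 = 0.995
π = 0.995 / 1.5 = 0.66

0.66%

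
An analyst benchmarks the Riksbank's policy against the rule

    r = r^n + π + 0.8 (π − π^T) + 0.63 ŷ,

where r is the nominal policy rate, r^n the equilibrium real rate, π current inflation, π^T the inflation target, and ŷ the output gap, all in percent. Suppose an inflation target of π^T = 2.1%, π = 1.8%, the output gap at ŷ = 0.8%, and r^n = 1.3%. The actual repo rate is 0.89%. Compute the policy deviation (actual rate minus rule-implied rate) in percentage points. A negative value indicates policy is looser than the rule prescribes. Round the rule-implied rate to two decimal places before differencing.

-2.47 pp

r = 1.3 + 1.8 + 0.8 × (1.8 − 2.1) + 0.63 × 0.8
   = 1.3 + 1.8 − 0.24 + 0.504 = 3.36
Deviation = 0.89 − 3.36 = -2.47 pp.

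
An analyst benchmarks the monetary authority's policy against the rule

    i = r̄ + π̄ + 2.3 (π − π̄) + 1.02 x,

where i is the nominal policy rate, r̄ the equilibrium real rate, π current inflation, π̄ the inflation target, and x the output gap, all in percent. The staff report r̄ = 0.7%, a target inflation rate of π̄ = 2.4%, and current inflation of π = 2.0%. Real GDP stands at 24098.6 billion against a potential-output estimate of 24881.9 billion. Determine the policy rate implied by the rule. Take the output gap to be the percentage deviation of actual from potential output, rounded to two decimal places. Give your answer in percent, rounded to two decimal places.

Output gap = 100 × (24098.6 − 24881.9) / 24881.9 = -3.15%.
i = 0.70 + 2.40 + 2.3 × (2.00 − 2.40) + 1.02 × (-3.15)
   = 0.70 + 2.4 − 0.92 − 3.213 = -1.03

-1.03%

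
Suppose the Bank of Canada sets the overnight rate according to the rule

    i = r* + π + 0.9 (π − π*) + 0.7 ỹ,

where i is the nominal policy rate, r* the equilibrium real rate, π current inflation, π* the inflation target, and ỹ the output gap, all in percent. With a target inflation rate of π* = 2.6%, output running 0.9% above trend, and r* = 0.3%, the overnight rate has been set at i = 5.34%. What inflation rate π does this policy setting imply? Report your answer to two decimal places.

Output 0.9% above potential → ỹ = 0.9.
Collecting π: i = r* + (1 + 0.9) π − 0.9 π* + 0.7 ỹ
1.9 π = 5.34 − 0.3 + 0.9 × 2.6 − 0.7 × 0.9 = 6.75
π = 6.75 / 1.9 = 3.55

3.55%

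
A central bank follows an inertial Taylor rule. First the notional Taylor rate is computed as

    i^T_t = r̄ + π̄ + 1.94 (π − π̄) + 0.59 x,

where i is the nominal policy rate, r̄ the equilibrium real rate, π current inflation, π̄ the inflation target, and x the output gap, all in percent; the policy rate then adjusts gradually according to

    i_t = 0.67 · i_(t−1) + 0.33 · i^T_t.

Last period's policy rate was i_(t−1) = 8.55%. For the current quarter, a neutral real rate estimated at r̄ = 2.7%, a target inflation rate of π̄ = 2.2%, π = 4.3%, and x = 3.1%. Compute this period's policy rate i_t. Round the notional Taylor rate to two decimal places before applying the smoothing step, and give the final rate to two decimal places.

9.29%

i^T_t = 2.7 + 2.2 + 1.94 × (4.3 − 2.2) + 0.59 × 3.1
   = 2.7 + 2.2 + 4.074 + 1.829 = 10.80
i_t = 0.67 × 8.55 + 0.33 × 10.80 = 5.7285 + 3.564 = 9.29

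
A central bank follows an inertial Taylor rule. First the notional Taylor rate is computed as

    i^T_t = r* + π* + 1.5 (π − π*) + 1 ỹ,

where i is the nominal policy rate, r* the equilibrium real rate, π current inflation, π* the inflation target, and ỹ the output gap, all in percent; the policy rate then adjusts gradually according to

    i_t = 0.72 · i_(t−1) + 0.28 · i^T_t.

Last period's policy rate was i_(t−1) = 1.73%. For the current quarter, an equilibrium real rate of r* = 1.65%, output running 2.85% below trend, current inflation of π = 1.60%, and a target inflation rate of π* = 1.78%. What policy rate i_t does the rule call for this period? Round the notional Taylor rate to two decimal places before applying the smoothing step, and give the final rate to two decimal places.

1.33%

Output 2.85% below potential → ỹ = -2.85.
i^T_t = 1.65 + 1.78 + 1.5 × (1.60 − 1.78) + 1 × (-2.85)
   = 1.65 + 1.78 − 0.27 − 2.85 = 0.31
i_t = 0.72 × 1.73 + 0.28 × 0.31 = 1.2456 + 0.0868 = 1.33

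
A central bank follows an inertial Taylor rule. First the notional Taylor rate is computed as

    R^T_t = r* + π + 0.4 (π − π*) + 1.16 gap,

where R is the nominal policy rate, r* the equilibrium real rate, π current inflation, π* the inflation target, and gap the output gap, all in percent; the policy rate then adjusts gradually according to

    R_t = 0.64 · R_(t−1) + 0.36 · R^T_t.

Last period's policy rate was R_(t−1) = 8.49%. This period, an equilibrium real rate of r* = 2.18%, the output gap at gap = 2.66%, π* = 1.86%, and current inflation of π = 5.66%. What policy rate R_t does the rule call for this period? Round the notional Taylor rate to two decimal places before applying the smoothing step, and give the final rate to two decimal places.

R^T_t = 2.18 + 5.66 + 0.4 × (5.66 − 1.86) + 1.16 × 2.66
   = 2.18 + 5.66 + 1.52 + 3.0856 = 12.45
R_t = 0.64 × 8.49 + 0.36 × 12.45 = 5.4336 + 4.482 = 9.92

9.92%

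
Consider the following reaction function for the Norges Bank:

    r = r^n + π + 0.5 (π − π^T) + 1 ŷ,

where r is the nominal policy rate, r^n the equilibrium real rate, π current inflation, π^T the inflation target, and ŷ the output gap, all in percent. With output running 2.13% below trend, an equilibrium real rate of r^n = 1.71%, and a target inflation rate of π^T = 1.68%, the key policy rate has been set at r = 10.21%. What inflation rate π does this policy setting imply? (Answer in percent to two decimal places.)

7.65%

Output 2.13% below potential → ŷ = -2.13.
Collecting π: r = r^n + (1 + 0.5) π − 0.5 π^T + 1 ŷ
1.5 π = 10.21 − 1.71 + 0.5 × 1.68 − 1 × (-2.13) = 11.47
π = 11.47 / 1.5 = 7.65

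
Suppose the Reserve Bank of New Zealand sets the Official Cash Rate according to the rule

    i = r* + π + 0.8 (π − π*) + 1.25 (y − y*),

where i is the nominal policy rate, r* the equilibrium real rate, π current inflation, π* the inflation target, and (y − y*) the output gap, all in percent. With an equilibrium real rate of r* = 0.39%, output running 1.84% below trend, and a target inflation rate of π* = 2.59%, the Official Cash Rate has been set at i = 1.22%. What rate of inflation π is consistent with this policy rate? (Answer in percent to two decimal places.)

2.89%

Output 1.84% below potential → (y − y*) = -1.84.
Collecting π: i = r* + (1 + 0.8) π − 0.8 π* + 1.25 (y − y*)
1.8 π = 1.22 − 0.39 + 0.8 × 2.59 − 1.25 × (-1.84) = 5.202
π = 5.202 / 1.8 = 2.89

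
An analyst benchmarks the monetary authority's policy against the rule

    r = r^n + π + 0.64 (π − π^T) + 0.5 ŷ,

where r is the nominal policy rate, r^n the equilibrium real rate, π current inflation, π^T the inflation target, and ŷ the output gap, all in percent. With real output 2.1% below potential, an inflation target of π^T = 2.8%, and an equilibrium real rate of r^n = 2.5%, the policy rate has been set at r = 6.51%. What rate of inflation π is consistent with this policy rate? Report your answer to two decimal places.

4.18%

Output 2.1% below potential → ŷ = -2.1.
Collecting π: r = r^n + (1 + 0.64) π − 0.64 π^T + 0.5 ŷ
1.64 π = 6.51 − 2.5 + 0.64 × 2.8 − 0.5 × (-2.1) = 6.852
π = 6.852 / 1.64 = 4.18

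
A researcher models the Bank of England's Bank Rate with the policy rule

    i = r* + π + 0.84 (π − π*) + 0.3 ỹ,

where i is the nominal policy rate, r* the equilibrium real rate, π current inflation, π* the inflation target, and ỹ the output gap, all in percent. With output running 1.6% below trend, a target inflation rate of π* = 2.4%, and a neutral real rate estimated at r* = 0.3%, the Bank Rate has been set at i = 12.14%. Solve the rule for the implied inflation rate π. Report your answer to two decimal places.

7.79%

Output 1.6% below potential → ỹ = -1.6.
Collecting π: i = r* + (1 + 0.84) π − 0.84 π* + 0.3 ỹ
1.84 π = 12.14 − 0.3 + 0.84 × 2.4 − 0.3 × (-1.6) = 14.336
π = 14.336 / 1.84 = 7.79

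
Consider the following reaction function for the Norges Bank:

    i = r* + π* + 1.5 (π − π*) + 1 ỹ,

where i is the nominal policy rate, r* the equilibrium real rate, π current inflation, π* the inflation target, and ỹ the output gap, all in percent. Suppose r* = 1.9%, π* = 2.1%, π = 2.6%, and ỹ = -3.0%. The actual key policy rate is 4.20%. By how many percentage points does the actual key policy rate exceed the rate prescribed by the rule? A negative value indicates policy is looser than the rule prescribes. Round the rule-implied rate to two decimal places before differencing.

2.45 pp

i = 1.9 + 2.1 + 1.5 × (2.6 − 2.1) + 1 × (-3.0)
   = 1.9 + 2.1 + 0.75 − 3 = 1.75
Deviation = 4.20 − 1.75 = 2.45 pp.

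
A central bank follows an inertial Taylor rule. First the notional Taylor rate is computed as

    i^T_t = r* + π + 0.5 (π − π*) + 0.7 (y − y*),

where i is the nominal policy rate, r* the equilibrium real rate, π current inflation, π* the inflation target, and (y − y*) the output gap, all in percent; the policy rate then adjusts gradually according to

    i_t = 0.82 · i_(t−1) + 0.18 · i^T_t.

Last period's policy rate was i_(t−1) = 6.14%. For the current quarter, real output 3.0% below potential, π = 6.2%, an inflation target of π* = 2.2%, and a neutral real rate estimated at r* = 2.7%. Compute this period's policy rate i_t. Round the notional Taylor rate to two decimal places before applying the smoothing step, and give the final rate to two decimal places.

Output 3.0% below potential → (y − y*) = -3.0.
i^T_t = 2.7 + 6.2 + 0.5 × (6.2 − 2.2) + 0.7 × (-3.0)
   = 2.7 + 6.2 + 2 − 2.1 = 8.80
i_t = 0.82 × 6.14 + 0.18 × 8.80 = 5.0348 + 1.584 = 6.62

6.62%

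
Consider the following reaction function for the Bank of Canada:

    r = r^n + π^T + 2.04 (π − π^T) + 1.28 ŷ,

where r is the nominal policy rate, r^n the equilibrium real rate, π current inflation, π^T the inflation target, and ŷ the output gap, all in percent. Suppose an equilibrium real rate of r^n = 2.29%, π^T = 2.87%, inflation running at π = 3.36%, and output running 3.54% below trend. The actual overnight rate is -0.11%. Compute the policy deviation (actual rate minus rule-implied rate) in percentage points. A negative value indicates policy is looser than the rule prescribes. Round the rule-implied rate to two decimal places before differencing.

-1.74 pp

Output 3.54% below potential → ŷ = -3.54.
r = 2.29 + 2.87 + 2.04 × (3.36 − 2.87) + 1.28 × (-3.54)
   = 2.29 + 2.87 + 0.9996 − 4.5312 = 1.63
Deviation = -0.11 − 1.63 = -1.74 pp.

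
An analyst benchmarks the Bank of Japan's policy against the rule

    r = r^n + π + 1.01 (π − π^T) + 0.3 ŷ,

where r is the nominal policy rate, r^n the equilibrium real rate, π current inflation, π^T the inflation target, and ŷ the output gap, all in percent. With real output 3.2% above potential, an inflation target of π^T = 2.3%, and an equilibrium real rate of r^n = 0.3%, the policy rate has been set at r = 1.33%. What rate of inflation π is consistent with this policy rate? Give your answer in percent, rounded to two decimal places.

1.19%

Output 3.2% above potential → ŷ = 3.2.
Collecting π: r = r^n + (1 + 1.01) π − 1.01 π^T + 0.3 ŷ
2.01 π = 1.33 − 0.3 + 1.01 × 2.3 − 0.3 × 3.2 = 2.393
π = 2.393 / 2.01 = 1.19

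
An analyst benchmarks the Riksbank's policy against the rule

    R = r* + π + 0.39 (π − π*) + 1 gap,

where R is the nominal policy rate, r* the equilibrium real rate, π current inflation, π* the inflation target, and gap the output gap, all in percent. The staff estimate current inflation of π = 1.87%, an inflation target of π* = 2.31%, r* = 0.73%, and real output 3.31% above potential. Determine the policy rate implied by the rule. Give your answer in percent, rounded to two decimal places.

5.74%

Output 3.31% above potential → gap = 3.31.
R = 0.73 + 1.87 + 0.39 × (1.87 − 2.31) + 1 × 3.31
   = 0.73 + 1.87 − 0.1716 + 3.31 = 5.74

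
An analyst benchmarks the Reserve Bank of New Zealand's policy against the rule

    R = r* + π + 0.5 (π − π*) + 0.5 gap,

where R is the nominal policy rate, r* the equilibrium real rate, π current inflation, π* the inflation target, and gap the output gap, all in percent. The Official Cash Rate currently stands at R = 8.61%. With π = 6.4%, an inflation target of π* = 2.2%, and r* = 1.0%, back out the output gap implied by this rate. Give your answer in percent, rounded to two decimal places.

0.5 gap = 8.61 − 1.0 − 6.4 − 0.5 × (6.4 − 2.2) = -0.89
gap = -0.89 / 0.5 = -1.78

-1.78%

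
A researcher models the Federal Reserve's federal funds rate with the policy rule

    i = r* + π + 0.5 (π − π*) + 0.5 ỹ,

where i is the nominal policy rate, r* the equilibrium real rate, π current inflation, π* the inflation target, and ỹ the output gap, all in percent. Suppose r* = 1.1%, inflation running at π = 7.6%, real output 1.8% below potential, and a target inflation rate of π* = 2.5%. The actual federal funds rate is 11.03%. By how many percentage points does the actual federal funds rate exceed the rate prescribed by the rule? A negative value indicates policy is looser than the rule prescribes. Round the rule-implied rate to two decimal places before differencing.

Output 1.8% below potential → ỹ = -1.8.
i = 1.1 + 7.6 + 0.5 × (7.6 − 2.5) + 0.5 × (-1.8)
   = 1.1 + 7.6 + 2.55 − 0.9 = 10.35
Deviation = 11.03 − 10.35 = 0.68 pp.

0.68 pp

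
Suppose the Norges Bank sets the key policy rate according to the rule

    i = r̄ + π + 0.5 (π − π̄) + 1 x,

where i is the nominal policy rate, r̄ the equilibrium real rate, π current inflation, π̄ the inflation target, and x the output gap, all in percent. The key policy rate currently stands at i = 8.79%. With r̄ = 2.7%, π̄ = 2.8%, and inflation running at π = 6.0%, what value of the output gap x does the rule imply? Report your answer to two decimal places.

1 x = 8.79 − 2.7 − 6.0 − 0.5 × (6.0 − 2.8) = -1.51
x = -1.51 / 1 = -1.51

-1.51%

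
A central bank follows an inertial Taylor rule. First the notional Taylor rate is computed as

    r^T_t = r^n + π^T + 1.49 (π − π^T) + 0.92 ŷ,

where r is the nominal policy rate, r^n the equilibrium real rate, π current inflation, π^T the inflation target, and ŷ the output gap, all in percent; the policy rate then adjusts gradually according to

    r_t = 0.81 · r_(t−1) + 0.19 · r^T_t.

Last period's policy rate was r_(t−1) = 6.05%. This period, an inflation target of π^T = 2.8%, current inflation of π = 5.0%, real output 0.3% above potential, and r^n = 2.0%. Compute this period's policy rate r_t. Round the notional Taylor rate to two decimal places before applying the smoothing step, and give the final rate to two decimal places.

Output 0.3% above potential → ŷ = 0.3.
r^T_t = 2.0 + 2.8 + 1.49 × (5.0 − 2.8) + 0.92 × 0.3
   = 2.0 + 2.8 + 3.278 + 0.276 = 8.35
r_t = 0.81 × 6.05 + 0.19 × 8.35 = 4.9005 + 1.5865 = 6.49

6.49%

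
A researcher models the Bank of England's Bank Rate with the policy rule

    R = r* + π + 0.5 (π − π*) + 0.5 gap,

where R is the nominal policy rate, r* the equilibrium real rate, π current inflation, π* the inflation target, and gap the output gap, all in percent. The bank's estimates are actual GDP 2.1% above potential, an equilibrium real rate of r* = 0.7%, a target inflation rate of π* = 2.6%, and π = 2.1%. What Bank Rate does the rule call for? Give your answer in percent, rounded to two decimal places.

3.60%

Output 2.1% above potential → gap = 2.1.
R = 0.7 + 2.1 + 0.5 × (2.1 − 2.6) + 0.5 × 2.1
   = 0.7 + 2.1 − 0.25 + 1.05 = 3.60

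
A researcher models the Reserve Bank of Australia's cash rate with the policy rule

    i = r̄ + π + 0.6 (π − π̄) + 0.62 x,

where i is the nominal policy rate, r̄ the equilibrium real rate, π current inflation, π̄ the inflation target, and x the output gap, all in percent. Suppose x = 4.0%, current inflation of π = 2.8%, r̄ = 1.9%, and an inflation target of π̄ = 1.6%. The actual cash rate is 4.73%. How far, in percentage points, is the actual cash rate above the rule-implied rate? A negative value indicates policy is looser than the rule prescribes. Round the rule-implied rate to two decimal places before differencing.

-3.17 pp

i = 1.9 + 2.8 + 0.6 × (2.8 − 1.6) + 0.62 × 4.0
   = 1.9 + 2.8 + 0.72 + 2.48 = 7.90
Deviation = 4.73 − 7.90 = -3.17 pp.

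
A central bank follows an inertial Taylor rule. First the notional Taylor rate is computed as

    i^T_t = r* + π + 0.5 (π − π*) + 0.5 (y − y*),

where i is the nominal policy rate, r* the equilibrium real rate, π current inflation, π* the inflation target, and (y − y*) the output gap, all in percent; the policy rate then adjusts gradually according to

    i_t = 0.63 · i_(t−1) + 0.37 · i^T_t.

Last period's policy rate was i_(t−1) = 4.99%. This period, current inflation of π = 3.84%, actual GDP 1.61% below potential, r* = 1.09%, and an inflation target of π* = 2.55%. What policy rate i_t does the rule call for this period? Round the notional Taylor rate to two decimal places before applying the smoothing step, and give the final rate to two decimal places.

4.91%

Output 1.61% below potential → (y − y*) = -1.61.
i^T_t = 1.09 + 3.84 + 0.5 × (3.84 − 2.55) + 0.5 × (-1.61)
   = 1.09 + 3.84 + 0.645 − 0.805 = 4.77
i_t = 0.63 × 4.99 + 0.37 × 4.77 = 3.1437 + 1.7649 = 4.91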